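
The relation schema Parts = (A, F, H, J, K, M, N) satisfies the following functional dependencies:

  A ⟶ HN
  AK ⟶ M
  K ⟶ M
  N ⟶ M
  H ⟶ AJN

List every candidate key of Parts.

{A, F, K}⁺: A→HN adds H, N; AK→M adds M; H→AJN adds J → {A, F, H, J, K, M, N}. Minimal: {F, K}⁺ = {F, K, M}; {A, K}⁺ = {A, H, J, K, M, N}; {A, F}⁺ = {A, F, H, J, M, N} — none reach the full schema.
{F, H, K}⁺: K→M adds M; H→AJN adds A, J, N → {A, F, H, J, K, M, N}. Minimal: {H, K}⁺ = {A, H, J, K, M, N}; {F, K}⁺ = {F, K, M}; {F, H}⁺ = {A, F, H, J, M, N} — none reach the full schema.
Any other superkey contains one of these as a subset, so there are no further candidate keys.

AFK, FHK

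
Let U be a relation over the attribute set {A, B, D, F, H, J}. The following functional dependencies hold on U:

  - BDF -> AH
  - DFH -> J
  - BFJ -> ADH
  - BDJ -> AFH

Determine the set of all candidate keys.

(B, D, F), (B, D, J), (B, F, J)

Attribute B never appears on the right-hand side of any dependency, so B must belong to every candidate key.
{B}⁺ = {B}, which is not all of the schema, so we must add further attributes.
{B, D, F}⁺: BDF→AH adds A, H; DFH→J adds J → {A, B, D, F, H, J}. Minimal: {D, F}⁺ = {D, F}; {B, F}⁺ = {B, F}; {B, D}⁺ = {B, D} — none reach the full schema.
{B, D, J}⁺: BDJ→AFH adds A, F, H → {A, B, D, F, H, J}. Minimal: {D, J}⁺ = {D, J}; {B, J}⁺ = {B, J}; {B, D}⁺ = {B, D} — none reach the full schema.
{B, F, J}⁺: BFJ→ADH adds A, D, H → {A, B, D, F, H, J}. Minimal: {F, J}⁺ = {F, J}; {B, J}⁺ = {B, J}; {B, F}⁺ = {B, F} — none reach the full schema.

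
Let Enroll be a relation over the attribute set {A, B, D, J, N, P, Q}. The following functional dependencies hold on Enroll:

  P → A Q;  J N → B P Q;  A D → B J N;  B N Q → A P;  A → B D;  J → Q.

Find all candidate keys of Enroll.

{A}; {P}; {J, N}; {B, N, Q}

{A}⁺: A→BD adds B, D; AD→BJN adds J, N; J→Q adds Q; JN→BPQ adds P → {A, B, D, J, N, P, Q}.
{P}⁺: P→AQ adds A, Q; A→BD adds B, D; AD→BJN adds J, N → {A, B, D, J, N, P, Q}.
{J, N}⁺: JN→BPQ adds B, P, Q; BNQ→AP adds A; A→BD adds D → {A, B, D, J, N, P, Q}. Minimal: {N}⁺ = {N}; {J}⁺ = {J, Q} — none reach the full schema.
{B, N, Q}⁺: BNQ→AP adds A, P; A→BD adds D; AD→BJN adds J → {A, B, D, J, N, P, Q}. Minimal: {N, Q}⁺ = {N, Q}; {B, Q}⁺ = {B, Q}; {B, N}⁺ = {B, N} — none reach the full schema.
Any other superkey contains one of these as a subset, so there are no further candidate keys.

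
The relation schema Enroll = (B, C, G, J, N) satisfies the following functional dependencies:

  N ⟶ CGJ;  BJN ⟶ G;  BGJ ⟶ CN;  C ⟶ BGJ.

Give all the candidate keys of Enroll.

{C}⁺: C→BGJ adds B, G, J; BGJ→CN adds N → {B, C, G, J, N}.
{N}⁺: N→CGJ adds C, G, J; C→BGJ adds B → {B, C, G, J, N}.
{B, G, J}⁺: BGJ→CN adds C, N → {B, C, G, J, N}. Minimal: {G, J}⁺ = {G, J}; {B, J}⁺ = {B, J}; {B, G}⁺ = {B, G} — none reach the full schema.
Any other superkey contains one of these as a subset, so there are no further candidate keys.

C; N; BGJ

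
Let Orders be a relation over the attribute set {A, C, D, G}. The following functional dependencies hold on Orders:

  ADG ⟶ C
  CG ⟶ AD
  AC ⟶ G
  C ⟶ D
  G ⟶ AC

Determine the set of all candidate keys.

{G}; {A, C}

{G}⁺: G→AC adds A, C; CG→AD adds D → {A, C, D, G}.
{A, C}⁺: AC→G adds G; C→D adds D → {A, C, D, G}. Minimal: {C}⁺ = {C, D}; {A}⁺ = {A} — none reach the full schema.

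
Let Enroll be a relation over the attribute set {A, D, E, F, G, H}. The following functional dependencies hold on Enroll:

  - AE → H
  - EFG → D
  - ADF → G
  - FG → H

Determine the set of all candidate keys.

(A, D, E, F); (A, E, F, G)

Attributes A, E, F never appear on any right-hand side, so every candidate key must contain {A, E, F}.
{A, E, F}⁺ = {A, E, F, H}, which is not all of the schema, so we must add further attributes.
{A, D, E, F}⁺: AE→H adds H; ADF→G adds G → {A, D, E, F, G, H}.
{A, E, F, G}⁺: AE→H adds H; EFG→D adds D → {A, D, E, F, G, H}.
Any other superkey contains one of these as a subset, so there are no further candidate keys.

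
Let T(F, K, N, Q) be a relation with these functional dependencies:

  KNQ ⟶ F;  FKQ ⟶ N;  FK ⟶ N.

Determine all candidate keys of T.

Attributes K, Q never appear on any right-hand side, so every candidate key must contain {K, Q}.
{K, Q}⁺ = {K, Q}, which is not all of the schema, so we must add further attributes.
{F, K, Q}⁺: FKQ→N adds N → {F, K, N, Q}. Minimal: {K, Q}⁺ = {K, Q}; {F, Q}⁺ = {F, Q}; {F, K}⁺ = {F, K, N} — none reach the full schema.
{K, N, Q}⁺: KNQ→F adds F → {F, K, N, Q}. Minimal: {N, Q}⁺ = {N, Q}; {K, Q}⁺ = {K, Q}; {K, N}⁺ = {K, N} — none reach the full schema.
Any other superkey contains one of these as a subset, so there are no further candidate keys.

{F, K, Q}, {K, N, Q}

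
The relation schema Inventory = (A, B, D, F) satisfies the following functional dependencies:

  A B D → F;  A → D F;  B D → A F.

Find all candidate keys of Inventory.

AB, BD

Attribute B never appears on the right-hand side of any dependency, so B must belong to every candidate key.
{B}⁺ = {B}, which is not all of the schema, so we must add further attributes.
{A, B}⁺: A→DF adds D, F → {A, B, D, F}. Minimal: {B}⁺ = {B}; {A}⁺ = {A, D, F} — none reach the full schema.
{B, D}⁺: BD→AF adds A, F → {A, B, D, F}. Minimal: {D}⁺ = {D}; {B}⁺ = {B} — none reach the full schema.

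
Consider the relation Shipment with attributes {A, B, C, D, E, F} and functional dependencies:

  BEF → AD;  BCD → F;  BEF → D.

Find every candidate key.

Attributes B, C, E never appear on any right-hand side, so every candidate key must contain {B, C, E}.
{B, C, E}⁺ = {B, C, E}, which is not all of the schema, so we must add further attributes.
{B, C, D, E}⁺: BCD→F adds F; BEF→AD adds A → {A, B, C, D, E, F}. Minimal: {C, D, E}⁺ = {C, D, E}; {B, D, E}⁺ = {B, D, E}; {B, C, E}⁺ = {B, C, E}; … — none reach the full schema.
{B, C, E, F}⁺: BEF→AD adds A, D → {A, B, C, D, E, F}. Minimal: {C, E, F}⁺ = {C, E, F}; {B, E, F}⁺ = {A, B, D, E, F}; {B, C, F}⁺ = {B, C, F}; … — none reach the full schema.

BCDE, BCEF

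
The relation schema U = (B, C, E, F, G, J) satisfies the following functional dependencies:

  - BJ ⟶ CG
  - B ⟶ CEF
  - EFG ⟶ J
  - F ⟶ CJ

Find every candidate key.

{B}

{B}⁺: B→CEF adds C, E, F; F→CJ adds J; BJ→CG adds G → {B, C, E, F, G, J}.
No other minimal superkey exists.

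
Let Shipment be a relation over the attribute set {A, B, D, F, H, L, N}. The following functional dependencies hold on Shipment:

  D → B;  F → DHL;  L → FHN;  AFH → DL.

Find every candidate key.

(A, F), (A, L)

Attribute A never appears on the right-hand side of any dependency, so A must belong to every candidate key.
{A}⁺ = {A}, which is not all of the schema, so we must add further attributes.
{A, F}⁺: F→DHL adds D, H, L; L→FHN adds N; D→B adds B → {A, B, D, F, H, L, N}.
{A, L}⁺: L→FHN adds F, H, N; AFH→DL adds D; D→B adds B → {A, B, D, F, H, L, N}.
Any other superkey contains one of these as a subset, so there are no further candidate keys.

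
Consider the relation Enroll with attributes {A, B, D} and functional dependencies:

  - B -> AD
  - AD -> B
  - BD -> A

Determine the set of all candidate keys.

{B}⁺: B→AD adds A, D → {A, B, D}.
{A, D}⁺: AD→B adds B → {A, B, D}. Minimal: {D}⁺ = {D}; {A}⁺ = {A} — none reach the full schema.

{B}, {A, D}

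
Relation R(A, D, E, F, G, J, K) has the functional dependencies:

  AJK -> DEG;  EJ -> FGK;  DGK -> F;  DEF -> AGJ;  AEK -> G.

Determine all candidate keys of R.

{A, E, J}⁺: EJ→FGK adds F, G, K; AJK→DEG adds D → {A, D, E, F, G, J, K}.
{A, J, K}⁺: AJK→DEG adds D, E, G; EJ→FGK adds F → {A, D, E, F, G, J, K}.
{D, E, F}⁺: DEF→AGJ adds A, G, J; EJ→FGK adds K → {A, D, E, F, G, J, K}.
{D, E, J}⁺: EJ→FGK adds F, G, K; DEF→AGJ adds A → {A, D, E, F, G, J, K}.
{A, D, E, K}⁺: AEK→G adds G; DGK→F adds F; DEF→AGJ adds J → {A, D, E, F, G, J, K}.
{D, E, G, K}⁺: DGK→F adds F; DEF→AGJ adds A, J → {A, D, E, F, G, J, K}.
Any other superkey contains one of these as a subset, so there are no further candidate keys.

{A, E, J}, {A, J, K}, {D, E, F}, {D, E, J}, {A, D, E, K}, {D, E, G, K}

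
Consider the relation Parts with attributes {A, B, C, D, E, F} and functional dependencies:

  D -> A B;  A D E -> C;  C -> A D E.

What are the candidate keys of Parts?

Attribute F never appears on the right-hand side of any dependency, so F must belong to every candidate key.
{F}⁺ = {F}, which is not all of the schema, so we must add further attributes.
{C, F}⁺: C→ADE adds A, D, E; D→AB adds B → {A, B, C, D, E, F}. Minimal: {F}⁺ = {F}; {C}⁺ = {A, B, C, D, E} — none reach the full schema.
{D, E, F}⁺: D→AB adds A, B; ADE→C adds C → {A, B, C, D, E, F}. Minimal: {E, F}⁺ = {E, F}; {D, F}⁺ = {A, B, D, F}; {D, E}⁺ = {A, B, C, D, E} — none reach the full schema.

(C, F), (D, E, F)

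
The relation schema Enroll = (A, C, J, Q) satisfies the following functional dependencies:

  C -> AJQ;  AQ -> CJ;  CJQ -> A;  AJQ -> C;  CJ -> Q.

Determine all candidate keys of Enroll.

{C}, {A, Q}

{C}⁺: C→AJQ adds A, J, Q → {A, C, J, Q}.
{A, Q}⁺: AQ→CJ adds C, J → {A, C, J, Q}.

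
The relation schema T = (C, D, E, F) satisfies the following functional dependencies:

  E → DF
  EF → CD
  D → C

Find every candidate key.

{E}⁺: E→DF adds D, F; EF→CD adds C → {C, D, E, F}.

E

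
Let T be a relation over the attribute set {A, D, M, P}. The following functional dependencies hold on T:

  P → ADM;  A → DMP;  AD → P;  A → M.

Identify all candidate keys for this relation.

{A}; {P}

{A}⁺: A→DMP adds D, M, P → {A, D, M, P}.
{P}⁺: P→ADM adds A, D, M → {A, D, M, P}.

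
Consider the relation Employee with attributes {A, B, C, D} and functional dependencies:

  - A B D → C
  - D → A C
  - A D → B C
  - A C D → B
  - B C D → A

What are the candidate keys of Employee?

D

{D}⁺: D→AC adds A, C; AD→BC adds B → {A, B, C, D}.
No other minimal superkey exists.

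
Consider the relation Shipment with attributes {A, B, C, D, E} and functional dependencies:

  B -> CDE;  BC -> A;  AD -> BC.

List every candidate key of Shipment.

{B}⁺: B→CDE adds C, D, E; BC→A adds A → {A, B, C, D, E}.
{A, D}⁺: AD→BC adds B, C; B→CDE adds E → {A, B, C, D, E}.

{B}, {A, D}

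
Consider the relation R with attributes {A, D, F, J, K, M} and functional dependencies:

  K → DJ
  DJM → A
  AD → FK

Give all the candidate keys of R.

(K, M), (A, D, M), (D, J, M)

{K, M}⁺: K→DJ adds D, J; DJM→A adds A; AD→FK adds F → {A, D, F, J, K, M}. Minimal: {M}⁺ = {M}; {K}⁺ = {D, J, K} — none reach the full schema.
{A, D, M}⁺: AD→FK adds F, K; K→DJ adds J → {A, D, F, J, K, M}. Minimal: {D, M}⁺ = {D, M}; {A, M}⁺ = {A, M}; {A, D}⁺ = {A, D, F, J, K} — none reach the full schema.
{D, J, M}⁺: DJM→A adds A; AD→FK adds F, K → {A, D, F, J, K, M}. Minimal: {J, M}⁺ = {J, M}; {D, M}⁺ = {D, M}; {D, J}⁺ = {D, J} — none reach the full schema.
Any other superkey contains one of these as a subset, so there are no further candidate keys.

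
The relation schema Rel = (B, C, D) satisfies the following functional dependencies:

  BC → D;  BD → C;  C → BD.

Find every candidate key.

{C}⁺: C→BD adds B, D → {B, C, D}.
{B, D}⁺: BD→C adds C → {B, C, D}.

(C), (B, D)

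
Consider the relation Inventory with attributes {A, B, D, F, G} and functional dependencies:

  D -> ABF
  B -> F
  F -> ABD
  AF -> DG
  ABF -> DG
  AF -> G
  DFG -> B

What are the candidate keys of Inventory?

B, D, F

{B}⁺: B→F adds F; F→ABD adds A, D; AF→DG adds G → {A, B, D, F, G}.
{D}⁺: D→ABF adds A, B, F; AF→DG adds G → {A, B, D, F, G}.
{F}⁺: F→ABD adds A, B, D; AF→DG adds G → {A, B, D, F, G}.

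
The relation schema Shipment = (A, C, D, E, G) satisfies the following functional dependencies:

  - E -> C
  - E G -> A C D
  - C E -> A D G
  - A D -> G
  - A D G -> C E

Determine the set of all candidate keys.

{E}, {A, D}

{E}⁺: E→C adds C; CE→ADG adds A, D, G → {A, C, D, E, G}.
{A, D}⁺: AD→G adds G; ADG→CE adds C, E → {A, C, D, E, G}. Minimal: {D}⁺ = {D}; {A}⁺ = {A} — none reach the full schema.
Any other superkey contains one of these as a subset, so there are no further candidate keys.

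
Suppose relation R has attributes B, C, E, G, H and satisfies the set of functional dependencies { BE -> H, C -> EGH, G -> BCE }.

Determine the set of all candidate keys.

{C}⁺: C→EGH adds E, G, H; G→BCE adds B → {B, C, E, G, H}.
{G}⁺: G→BCE adds B, C, E; BE→H adds H → {B, C, E, G, H}.
Any other superkey contains one of these as a subset, so there are no further candidate keys.

C, G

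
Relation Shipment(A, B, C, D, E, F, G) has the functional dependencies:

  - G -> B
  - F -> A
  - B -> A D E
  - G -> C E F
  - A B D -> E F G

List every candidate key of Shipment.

{B}⁺: B→ADE adds A, D, E; ABD→EFG adds F, G; G→CEF adds C → {A, B, C, D, E, F, G}.
{G}⁺: G→B adds B; B→ADE adds A, D, E; G→CEF adds C, F → {A, B, C, D, E, F, G}.
Any other superkey contains one of these as a subset, so there are no further candidate keys.

{B}; {G}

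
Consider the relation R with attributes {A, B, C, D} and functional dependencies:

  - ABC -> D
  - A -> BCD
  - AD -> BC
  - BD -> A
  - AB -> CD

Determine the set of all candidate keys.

{A}⁺: A→BCD adds B, C, D → {A, B, C, D}.
{B, D}⁺: BD→A adds A; AB→CD adds C → {A, B, C, D}. Minimal: {D}⁺ = {D}; {B}⁺ = {B} — none reach the full schema.

{A}, {B, D}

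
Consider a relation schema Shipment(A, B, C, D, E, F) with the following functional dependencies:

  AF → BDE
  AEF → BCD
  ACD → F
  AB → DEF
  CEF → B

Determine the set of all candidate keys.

Attribute A never appears on the right-hand side of any dependency, so A must belong to every candidate key.
{A}⁺ = {A}, which is not all of the schema, so we must add further attributes.
{A, B}⁺: AB→DEF adds D, E, F; AEF→BCD adds C → {A, B, C, D, E, F}. Minimal: {B}⁺ = {B}; {A}⁺ = {A} — none reach the full schema.
{A, F}⁺: AF→BDE adds B, D, E; AEF→BCD adds C → {A, B, C, D, E, F}. Minimal: {F}⁺ = {F}; {A}⁺ = {A} — none reach the full schema.
{A, C, D}⁺: ACD→F adds F; AF→BDE adds B, E → {A, B, C, D, E, F}. Minimal: {C, D}⁺ = {C, D}; {A, D}⁺ = {A, D}; {A, C}⁺ = {A, C} — none reach the full schema.

(A, B), (A, F), (A, C, D)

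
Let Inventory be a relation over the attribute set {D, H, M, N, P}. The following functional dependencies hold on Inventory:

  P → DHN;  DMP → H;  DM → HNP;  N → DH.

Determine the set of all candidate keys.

{D, M}, {M, N}, {M, P}

Attribute M never appears on the right-hand side of any dependency, so M must belong to every candidate key.
{M}⁺ = {M}, which is not all of the schema, so we must add further attributes.
{D, M}⁺: DM→HNP adds H, N, P → {D, H, M, N, P}. Minimal: {M}⁺ = {M}; {D}⁺ = {D} — none reach the full schema.
{M, N}⁺: N→DH adds D, H; DM→HNP adds P → {D, H, M, N, P}. Minimal: {N}⁺ = {D, H, N}; {M}⁺ = {M} — none reach the full schema.
{M, P}⁺: P→DHN adds D, H, N → {D, H, M, N, P}. Minimal: {P}⁺ = {D, H, N, P}; {M}⁺ = {M} — none reach the full schema.
Any other superkey contains one of these as a subset, so there are no further candidate keys.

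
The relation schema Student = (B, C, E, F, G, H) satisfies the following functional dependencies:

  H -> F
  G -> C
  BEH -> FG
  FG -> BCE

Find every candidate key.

Attribute H never appears on the right-hand side of any dependency, so H must belong to every candidate key.
{H}⁺ = {F, H}, which is not all of the schema, so we must add further attributes.
{G, H}⁺: H→F adds F; G→C adds C; FG→BCE adds B, E → {B, C, E, F, G, H}. Minimal: {H}⁺ = {F, H}; {G}⁺ = {C, G} — none reach the full schema.
{B, E, H}⁺: H→F adds F; BEH→FG adds G; FG→BCE adds C → {B, C, E, F, G, H}. Minimal: {E, H}⁺ = {E, F, H}; {B, H}⁺ = {B, F, H}; {B, E}⁺ = {B, E} — none reach the full schema.

(G, H), (B, E, H)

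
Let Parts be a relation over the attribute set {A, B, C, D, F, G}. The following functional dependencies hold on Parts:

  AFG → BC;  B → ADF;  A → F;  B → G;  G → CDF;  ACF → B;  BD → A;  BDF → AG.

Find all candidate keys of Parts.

{B}⁺: B→ADF adds A, D, F; B→G adds G; G→CDF adds C → {A, B, C, D, F, G}.
{A, C}⁺: A→F adds F; ACF→B adds B; B→ADF adds D; B→G adds G → {A, B, C, D, F, G}. Minimal: {C}⁺ = {C}; {A}⁺ = {A, F} — none reach the full schema.
{A, G}⁺: A→F adds F; G→CDF adds C, D; ACF→B adds B → {A, B, C, D, F, G}. Minimal: {G}⁺ = {C, D, F, G}; {A}⁺ = {A, F} — none reach the full schema.
Any other superkey contains one of these as a subset, so there are no further candidate keys.

(B); (A, C); (A, G)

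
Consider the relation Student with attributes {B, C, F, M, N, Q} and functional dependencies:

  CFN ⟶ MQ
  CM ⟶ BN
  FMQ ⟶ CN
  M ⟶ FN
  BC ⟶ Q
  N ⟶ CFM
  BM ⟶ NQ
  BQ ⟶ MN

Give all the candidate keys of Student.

M; N; BC; BQ

{M}⁺: M→FN adds F, N; N→CFM adds C; CFN→MQ adds Q; CM→BN adds B → {B, C, F, M, N, Q}.
{N}⁺: N→CFM adds C, F, M; CFN→MQ adds Q; CM→BN adds B → {B, C, F, M, N, Q}.
{B, C}⁺: BC→Q adds Q; BQ→MN adds M, N; M→FN adds F → {B, C, F, M, N, Q}. Minimal: {C}⁺ = {C}; {B}⁺ = {B} — none reach the full schema.
{B, Q}⁺: BQ→MN adds M, N; M→FN adds F; N→CFM adds C → {B, C, F, M, N, Q}. Minimal: {Q}⁺ = {Q}; {B}⁺ = {B} — none reach the full schema.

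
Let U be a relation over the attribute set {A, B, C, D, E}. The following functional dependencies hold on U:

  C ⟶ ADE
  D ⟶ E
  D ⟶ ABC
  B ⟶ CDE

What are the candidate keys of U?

{B}⁺: B→CDE adds C, D, E; C→ADE adds A → {A, B, C, D, E}.
{C}⁺: C→ADE adds A, D, E; D→ABC adds B → {A, B, C, D, E}.
{D}⁺: D→E adds E; D→ABC adds A, B, C → {A, B, C, D, E}.

B, C, D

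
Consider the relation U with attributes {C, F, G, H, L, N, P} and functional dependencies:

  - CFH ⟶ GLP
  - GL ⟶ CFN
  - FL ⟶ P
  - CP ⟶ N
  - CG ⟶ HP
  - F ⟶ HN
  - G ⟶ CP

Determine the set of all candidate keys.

{C, F}⁺: F→HN adds H, N; CFH→GLP adds G, L, P → {C, F, G, H, L, N, P}.
{F, G}⁺: F→HN adds H, N; G→CP adds C, P; CFH→GLP adds L → {C, F, G, H, L, N, P}.
{G, L}⁺: GL→CFN adds C, F, N; FL→P adds P; CG→HP adds H → {C, F, G, H, L, N, P}.

{C, F}; {F, G}; {G, L}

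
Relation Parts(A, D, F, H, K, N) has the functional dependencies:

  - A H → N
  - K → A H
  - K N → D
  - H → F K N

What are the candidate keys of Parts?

{H}; {K}

{H}⁺: H→FKN adds F, K, N; K→AH adds A; KN→D adds D → {A, D, F, H, K, N}.
{K}⁺: K→AH adds A, H; H→FKN adds F, N; KN→D adds D → {A, D, F, H, K, N}.
Any other superkey contains one of these as a subset, so there are no further candidate keys.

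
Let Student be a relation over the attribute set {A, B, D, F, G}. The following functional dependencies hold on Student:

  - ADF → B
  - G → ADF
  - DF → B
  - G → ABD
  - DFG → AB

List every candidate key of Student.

Attribute G never appears on the right-hand side of any dependency, so G must belong to every candidate key.
{G}⁺ = {A, B, D, F, G}, which is all of the schema, so {G} is the only candidate key.

(G)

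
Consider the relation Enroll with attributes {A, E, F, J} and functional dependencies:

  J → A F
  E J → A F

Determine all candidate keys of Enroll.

EJ

Attributes E, J never appear on any right-hand side, so every candidate key must contain {E, J}.
{E, J}⁺ = {A, E, F, J}, which is all of the schema, so {E, J} is the only candidate key.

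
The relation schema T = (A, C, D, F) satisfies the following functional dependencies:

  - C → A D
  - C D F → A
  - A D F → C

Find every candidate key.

CF, ADF

Attribute F never appears on the right-hand side of any dependency, so F must belong to every candidate key.
{F}⁺ = {F}, which is not all of the schema, so we must add further attributes.
{C, F}⁺: C→AD adds A, D → {A, C, D, F}. Minimal: {F}⁺ = {F}; {C}⁺ = {A, C, D} — none reach the full schema.
{A, D, F}⁺: ADF→C adds C → {A, C, D, F}. Minimal: {D, F}⁺ = {D, F}; {A, F}⁺ = {A, F}; {A, D}⁺ = {A, D} — none reach the full schema.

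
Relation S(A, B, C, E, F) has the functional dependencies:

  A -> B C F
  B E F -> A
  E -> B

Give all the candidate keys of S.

{A, E}, {E, F}

Attribute E never appears on the right-hand side of any dependency, so E must belong to every candidate key.
{E}⁺ = {B, E}, which is not all of the schema, so we must add further attributes.
{A, E}⁺: A→BCF adds B, C, F → {A, B, C, E, F}.
{E, F}⁺: E→B adds B; BEF→A adds A; A→BCF adds C → {A, B, C, E, F}.
Any other superkey contains one of these as a subset, so there are no further candidate keys.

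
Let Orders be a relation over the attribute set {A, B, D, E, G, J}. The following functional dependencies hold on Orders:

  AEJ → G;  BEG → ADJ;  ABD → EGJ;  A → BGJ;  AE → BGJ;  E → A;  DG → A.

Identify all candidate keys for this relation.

(E); (A, D); (D, G)

{E}⁺: E→A adds A; A→BGJ adds B, G, J; BEG→ADJ adds D → {A, B, D, E, G, J}.
{A, D}⁺: A→BGJ adds B, G, J; ABD→EGJ adds E → {A, B, D, E, G, J}. Minimal: {D}⁺ = {D}; {A}⁺ = {A, B, G, J} — none reach the full schema.
{D, G}⁺: DG→A adds A; A→BGJ adds B, J; ABD→EGJ adds E → {A, B, D, E, G, J}. Minimal: {G}⁺ = {G}; {D}⁺ = {D} — none reach the full schema.
Any other superkey contains one of these as a subset, so there are no further candidate keys.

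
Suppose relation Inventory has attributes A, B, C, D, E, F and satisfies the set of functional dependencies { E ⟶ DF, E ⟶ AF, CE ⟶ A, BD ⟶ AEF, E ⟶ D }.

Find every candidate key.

Attributes B, C never appear on any right-hand side, so every candidate key must contain {B, C}.
{B, C}⁺ = {B, C}, which is not all of the schema, so we must add further attributes.
{B, C, D}⁺: BD→AEF adds A, E, F → {A, B, C, D, E, F}. Minimal: {C, D}⁺ = {C, D}; {B, D}⁺ = {A, B, D, E, F}; {B, C}⁺ = {B, C} — none reach the full schema.
{B, C, E}⁺: E→DF adds D, F; E→AF adds A → {A, B, C, D, E, F}. Minimal: {C, E}⁺ = {A, C, D, E, F}; {B, E}⁺ = {A, B, D, E, F}; {B, C}⁺ = {B, C} — none reach the full schema.

{B, C, D}, {B, C, E}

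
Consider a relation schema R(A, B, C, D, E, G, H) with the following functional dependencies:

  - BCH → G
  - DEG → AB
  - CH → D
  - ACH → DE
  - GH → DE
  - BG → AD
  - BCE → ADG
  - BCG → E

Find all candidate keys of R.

{B, C, H}, {C, G, H}

Attributes C, H never appear on any right-hand side, so every candidate key must contain {C, H}.
{C, H}⁺ = {C, D, H}, which is not all of the schema, so we must add further attributes.
{B, C, H}⁺: BCH→G adds G; CH→D adds D; GH→DE adds E; BG→AD adds A → {A, B, C, D, E, G, H}.
{C, G, H}⁺: CH→D adds D; GH→DE adds E; DEG→AB adds A, B → {A, B, C, D, E, G, H}.
Any other superkey contains one of these as a subset, so there are no further candidate keys.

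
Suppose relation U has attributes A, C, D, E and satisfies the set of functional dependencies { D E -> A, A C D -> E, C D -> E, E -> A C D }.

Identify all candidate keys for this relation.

(E), (C, D)

{E}⁺: E→ACD adds A, C, D → {A, C, D, E}.
{C, D}⁺: CD→E adds E; E→ACD adds A → {A, C, D, E}. Minimal: {D}⁺ = {D}; {C}⁺ = {C} — none reach the full schema.
Any other superkey contains one of these as a subset, so there are no further candidate keys.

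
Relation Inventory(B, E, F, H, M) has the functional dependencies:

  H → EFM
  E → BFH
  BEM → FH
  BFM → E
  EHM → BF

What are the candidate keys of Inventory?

E, H, BFM

{E}⁺: E→BFH adds B, F, H; H→EFM adds M → {B, E, F, H, M}.
{H}⁺: H→EFM adds E, F, M; E→BFH adds B → {B, E, F, H, M}.
{B, F, M}⁺: BFM→E adds E; E→BFH adds H → {B, E, F, H, M}. Minimal: {F, M}⁺ = {F, M}; {B, M}⁺ = {B, M}; {B, F}⁺ = {B, F} — none reach the full schema.
Any other superkey contains one of these as a subset, so there are no further candidate keys.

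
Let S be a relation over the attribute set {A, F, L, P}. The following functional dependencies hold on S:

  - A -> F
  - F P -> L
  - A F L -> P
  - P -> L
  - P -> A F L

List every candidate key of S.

{P}⁺: P→L adds L; P→AFL adds A, F → {A, F, L, P}.
{A, L}⁺: A→F adds F; AFL→P adds P → {A, F, L, P}. Minimal: {L}⁺ = {L}; {A}⁺ = {A, F} — none reach the full schema.

{P}, {A, L}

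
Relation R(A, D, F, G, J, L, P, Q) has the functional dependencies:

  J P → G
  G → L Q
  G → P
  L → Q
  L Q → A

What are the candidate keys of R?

DFGJ; DFJP

Attributes D, F, J never appear on any right-hand side, so every candidate key must contain {D, F, J}.
{D, F, J}⁺ = {D, F, J}, which is not all of the schema, so we must add further attributes.
{D, F, G, J}⁺: G→LQ adds L, Q; G→P adds P; LQ→A adds A → {A, D, F, G, J, L, P, Q}.
{D, F, J, P}⁺: JP→G adds G; G→LQ adds L, Q; LQ→A adds A → {A, D, F, G, J, L, P, Q}.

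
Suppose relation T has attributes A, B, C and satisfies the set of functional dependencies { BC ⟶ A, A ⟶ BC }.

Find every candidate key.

{A}; {B, C}

{A}⁺: A→BC adds B, C → {A, B, C}.
{B, C}⁺: BC→A adds A → {A, B, C}. Minimal: {C}⁺ = {C}; {B}⁺ = {B} — none reach the full schema.
Any other superkey contains one of these as a subset, so there are no further candidate keys.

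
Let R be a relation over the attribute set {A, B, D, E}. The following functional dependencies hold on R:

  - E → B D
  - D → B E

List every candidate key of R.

{A, D}, {A, E}

Attribute A never appears on the right-hand side of any dependency, so A must belong to every candidate key.
{A}⁺ = {A}, which is not all of the schema, so we must add further attributes.
{A, D}⁺: D→BE adds B, E → {A, B, D, E}. Minimal: {D}⁺ = {B, D, E}; {A}⁺ = {A} — none reach the full schema.
{A, E}⁺: E→BD adds B, D → {A, B, D, E}. Minimal: {E}⁺ = {B, D, E}; {A}⁺ = {A} — none reach the full schema.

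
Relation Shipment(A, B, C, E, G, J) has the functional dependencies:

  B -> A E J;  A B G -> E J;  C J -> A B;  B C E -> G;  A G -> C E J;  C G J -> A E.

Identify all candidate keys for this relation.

{A, G}⁺: AG→CEJ adds C, E, J; CJ→AB adds B → {A, B, C, E, G, J}.
{B, C}⁺: B→AEJ adds A, E, J; BCE→G adds G → {A, B, C, E, G, J}.
{B, G}⁺: B→AEJ adds A, E, J; AG→CEJ adds C → {A, B, C, E, G, J}.
{C, J}⁺: CJ→AB adds A, B; B→AEJ adds E; BCE→G adds G → {A, B, C, E, G, J}.

{A, G}, {B, C}, {B, G}, {C, J}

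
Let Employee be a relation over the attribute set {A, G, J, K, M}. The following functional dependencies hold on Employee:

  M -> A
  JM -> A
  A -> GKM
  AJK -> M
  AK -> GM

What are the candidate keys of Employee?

AJ, JM

{A, J}⁺: A→GKM adds G, K, M → {A, G, J, K, M}. Minimal: {J}⁺ = {J}; {A}⁺ = {A, G, K, M} — none reach the full schema.
{J, M}⁺: M→A adds A; A→GKM adds G, K → {A, G, J, K, M}. Minimal: {M}⁺ = {A, G, K, M}; {J}⁺ = {J} — none reach the full schema.
Any other superkey contains one of these as a subset, so there are no further candidate keys.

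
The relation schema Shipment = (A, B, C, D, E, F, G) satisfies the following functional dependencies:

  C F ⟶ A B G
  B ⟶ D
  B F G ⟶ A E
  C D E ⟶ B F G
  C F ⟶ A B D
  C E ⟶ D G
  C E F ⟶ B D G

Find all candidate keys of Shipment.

{C, E}; {C, F}

Attribute C never appears on the right-hand side of any dependency, so C must belong to every candidate key.
{C}⁺ = {C}, which is not all of the schema, so we must add further attributes.
{C, E}⁺: CE→DG adds D, G; CDE→BFG adds B, F; CF→ABD adds A → {A, B, C, D, E, F, G}. Minimal: {E}⁺ = {E}; {C}⁺ = {C} — none reach the full schema.
{C, F}⁺: CF→ABG adds A, B, G; B→D adds D; BFG→AE adds E → {A, B, C, D, E, F, G}. Minimal: {F}⁺ = {F}; {C}⁺ = {C} — none reach the full schema.
Any other superkey contains one of these as a subset, so there are no further candidate keys.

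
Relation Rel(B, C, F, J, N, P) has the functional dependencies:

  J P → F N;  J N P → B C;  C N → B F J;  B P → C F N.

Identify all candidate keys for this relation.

BP, JP, CNP

Attribute P never appears on the right-hand side of any dependency, so P must belong to every candidate key.
{P}⁺ = {P}, which is not all of the schema, so we must add further attributes.
{B, P}⁺: BP→CFN adds C, F, N; CN→BFJ adds J → {B, C, F, J, N, P}. Minimal: {P}⁺ = {P}; {B}⁺ = {B} — none reach the full schema.
{J, P}⁺: JP→FN adds F, N; JNP→BC adds B, C → {B, C, F, J, N, P}. Minimal: {P}⁺ = {P}; {J}⁺ = {J} — none reach the full schema.
{C, N, P}⁺: CN→BFJ adds B, F, J → {B, C, F, J, N, P}. Minimal: {N, P}⁺ = {N, P}; {C, P}⁺ = {C, P}; {C, N}⁺ = {B, C, F, J, N} — none reach the full schema.
Any other superkey contains one of these as a subset, so there are no further candidate keys.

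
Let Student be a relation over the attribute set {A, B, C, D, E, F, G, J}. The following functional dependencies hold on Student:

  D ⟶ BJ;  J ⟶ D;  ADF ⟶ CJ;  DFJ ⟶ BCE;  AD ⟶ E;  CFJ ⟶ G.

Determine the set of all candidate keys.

{A, D, F}; {A, F, J}

Attributes A, F never appear on any right-hand side, so every candidate key must contain {A, F}.
{A, F}⁺ = {A, F}, which is not all of the schema, so we must add further attributes.
{A, D, F}⁺: D→BJ adds B, J; ADF→CJ adds C; DFJ→BCE adds E; CFJ→G adds G → {A, B, C, D, E, F, G, J}. Minimal: {D, F}⁺ = {B, C, D, E, F, G, J}; {A, F}⁺ = {A, F}; {A, D}⁺ = {A, B, D, E, J} — none reach the full schema.
{A, F, J}⁺: J→D adds D; ADF→CJ adds C; DFJ→BCE adds B, E; CFJ→G adds G → {A, B, C, D, E, F, G, J}. Minimal: {F, J}⁺ = {B, C, D, E, F, G, J}; {A, J}⁺ = {A, B, D, E, J}; {A, F}⁺ = {A, F} — none reach the full schema.
Any other superkey contains one of these as a subset, so there are no further candidate keys.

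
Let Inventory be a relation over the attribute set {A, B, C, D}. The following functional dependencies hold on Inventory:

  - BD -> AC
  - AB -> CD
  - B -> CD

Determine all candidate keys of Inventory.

Attribute B never appears on the right-hand side of any dependency, so B must belong to every candidate key.
{B}⁺ = {A, B, C, D}, which is all of the schema, so {B} is the only candidate key.

B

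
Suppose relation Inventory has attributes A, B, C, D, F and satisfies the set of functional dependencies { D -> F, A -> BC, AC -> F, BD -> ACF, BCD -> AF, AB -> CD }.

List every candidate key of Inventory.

{A}, {B, D}

{A}⁺: A→BC adds B, C; AC→F adds F; AB→CD adds D → {A, B, C, D, F}.
{B, D}⁺: D→F adds F; BD→ACF adds A, C → {A, B, C, D, F}. Minimal: {D}⁺ = {D, F}; {B}⁺ = {B} — none reach the full schema.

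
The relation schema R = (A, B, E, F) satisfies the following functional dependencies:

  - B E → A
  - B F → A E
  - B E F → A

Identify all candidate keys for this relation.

BF

Attributes B, F never appear on any right-hand side, so every candidate key must contain {B, F}.
{B, F}⁺ = {A, B, E, F}, which is all of the schema, so {B, F} is the only candidate key.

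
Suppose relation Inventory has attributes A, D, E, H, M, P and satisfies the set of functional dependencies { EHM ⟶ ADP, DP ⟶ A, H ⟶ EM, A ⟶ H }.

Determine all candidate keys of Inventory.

{A}; {H}; {D, P}

{A}⁺: A→H adds H; H→EM adds E, M; EHM→ADP adds D, P → {A, D, E, H, M, P}.
{H}⁺: H→EM adds E, M; EHM→ADP adds A, D, P → {A, D, E, H, M, P}.
{D, P}⁺: DP→A adds A; A→H adds H; H→EM adds E, M → {A, D, E, H, M, P}. Minimal: {P}⁺ = {P}; {D}⁺ = {D} — none reach the full schema.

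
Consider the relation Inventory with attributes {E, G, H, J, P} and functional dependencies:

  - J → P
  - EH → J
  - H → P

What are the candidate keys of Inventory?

{E, G, H}

Attributes E, G, H never appear on any right-hand side, so every candidate key must contain {E, G, H}.
{E, G, H}⁺ = {E, G, H, J, P}, which is all of the schema, so {E, G, H} is the only candidate key.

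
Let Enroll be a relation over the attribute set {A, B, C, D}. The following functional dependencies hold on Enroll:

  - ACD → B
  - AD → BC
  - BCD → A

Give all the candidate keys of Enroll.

AD, BCD

Attribute D never appears on the right-hand side of any dependency, so D must belong to every candidate key.
{D}⁺ = {D}, which is not all of the schema, so we must add further attributes.
{A, D}⁺: AD→BC adds B, C → {A, B, C, D}. Minimal: {D}⁺ = {D}; {A}⁺ = {A} — none reach the full schema.
{B, C, D}⁺: BCD→A adds A → {A, B, C, D}. Minimal: {C, D}⁺ = {C, D}; {B, D}⁺ = {B, D}; {B, C}⁺ = {B, C} — none reach the full schema.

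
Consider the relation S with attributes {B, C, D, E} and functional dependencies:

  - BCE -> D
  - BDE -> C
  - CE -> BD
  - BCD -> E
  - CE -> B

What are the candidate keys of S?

{C, E}⁺: CE→BD adds B, D → {B, C, D, E}. Minimal: {E}⁺ = {E}; {C}⁺ = {C} — none reach the full schema.
{B, C, D}⁺: BCD→E adds E → {B, C, D, E}. Minimal: {C, D}⁺ = {C, D}; {B, D}⁺ = {B, D}; {B, C}⁺ = {B, C} — none reach the full schema.
{B, D, E}⁺: BDE→C adds C → {B, C, D, E}. Minimal: {D, E}⁺ = {D, E}; {B, E}⁺ = {B, E}; {B, D}⁺ = {B, D} — none reach the full schema.

{C, E}; {B, C, D}; {B, D, E}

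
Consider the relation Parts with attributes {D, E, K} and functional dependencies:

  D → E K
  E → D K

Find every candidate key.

D, E

{D}⁺: D→EK adds E, K → {D, E, K}.
{E}⁺: E→DK adds D, K → {D, E, K}.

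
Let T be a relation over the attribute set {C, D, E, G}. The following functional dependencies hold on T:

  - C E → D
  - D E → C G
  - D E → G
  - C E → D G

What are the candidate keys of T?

{C, E}⁺: CE→D adds D; DE→CG adds G → {C, D, E, G}. Minimal: {E}⁺ = {E}; {C}⁺ = {C} — none reach the full schema.
{D, E}⁺: DE→CG adds C, G → {C, D, E, G}. Minimal: {E}⁺ = {E}; {D}⁺ = {D} — none reach the full schema.
Any other superkey contains one of these as a subset, so there are no further candidate keys.

CE; DE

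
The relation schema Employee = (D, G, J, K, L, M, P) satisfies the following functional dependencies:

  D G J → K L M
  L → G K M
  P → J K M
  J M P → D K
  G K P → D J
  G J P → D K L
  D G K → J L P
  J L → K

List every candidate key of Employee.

{D, L}, {G, P}, {L, P}, {D, G, J}, {D, G, K}

{D, L}⁺: L→GKM adds G, K, M; DGK→JLP adds J, P → {D, G, J, K, L, M, P}. Minimal: {L}⁺ = {G, K, L, M}; {D}⁺ = {D} — none reach the full schema.
{G, P}⁺: P→JKM adds J, K, M; JMP→DK adds D; GJP→DKL adds L → {D, G, J, K, L, M, P}. Minimal: {P}⁺ = {D, J, K, M, P}; {G}⁺ = {G} — none reach the full schema.
{L, P}⁺: L→GKM adds G, K, M; P→JKM adds J; JMP→DK adds D → {D, G, J, K, L, M, P}. Minimal: {P}⁺ = {D, J, K, M, P}; {L}⁺ = {G, K, L, M} — none reach the full schema.
{D, G, J}⁺: DGJ→KLM adds K, L, M; DGK→JLP adds P → {D, G, J, K, L, M, P}. Minimal: {G, J}⁺ = {G, J}; {D, J}⁺ = {D, J}; {D, G}⁺ = {D, G} — none reach the full schema.
{D, G, K}⁺: DGK→JLP adds J, L, P; DGJ→KLM adds M → {D, G, J, K, L, M, P}. Minimal: {G, K}⁺ = {G, K}; {D, K}⁺ = {D, K}; {D, G}⁺ = {D, G} — none reach the full schema.
Any other superkey contains one of these as a subset, so there are no further candidate keys.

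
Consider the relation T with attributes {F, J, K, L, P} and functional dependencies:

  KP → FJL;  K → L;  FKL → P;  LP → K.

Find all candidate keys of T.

(F, K), (K, P), (L, P)

{F, K}⁺: K→L adds L; FKL→P adds P; KP→FJL adds J → {F, J, K, L, P}.
{K, P}⁺: KP→FJL adds F, J, L → {F, J, K, L, P}.
{L, P}⁺: LP→K adds K; KP→FJL adds F, J → {F, J, K, L, P}.
Any other superkey contains one of these as a subset, so there are no further candidate keys.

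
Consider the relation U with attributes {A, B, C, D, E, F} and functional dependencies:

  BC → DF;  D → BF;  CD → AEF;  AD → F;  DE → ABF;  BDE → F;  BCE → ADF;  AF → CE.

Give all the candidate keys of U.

AD, BC, CD, DE, ABF

{A, D}⁺: D→BF adds B, F; AF→CE adds C, E → {A, B, C, D, E, F}. Minimal: {D}⁺ = {B, D, F}; {A}⁺ = {A} — none reach the full schema.
{B, C}⁺: BC→DF adds D, F; CD→AEF adds A, E → {A, B, C, D, E, F}. Minimal: {C}⁺ = {C}; {B}⁺ = {B} — none reach the full schema.
{C, D}⁺: D→BF adds B, F; CD→AEF adds A, E → {A, B, C, D, E, F}. Minimal: {D}⁺ = {B, D, F}; {C}⁺ = {C} — none reach the full schema.
{D, E}⁺: D→BF adds B, F; DE→ABF adds A; AF→CE adds C → {A, B, C, D, E, F}. Minimal: {E}⁺ = {E}; {D}⁺ = {B, D, F} — none reach the full schema.
{A, B, F}⁺: AF→CE adds C, E; BC→DF adds D → {A, B, C, D, E, F}. Minimal: {B, F}⁺ = {B, F}; {A, F}⁺ = {A, C, E, F}; {A, B}⁺ = {A, B} — none reach the full schema.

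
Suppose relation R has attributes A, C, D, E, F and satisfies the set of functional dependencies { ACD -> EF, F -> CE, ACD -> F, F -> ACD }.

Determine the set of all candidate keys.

{F}⁺: F→CE adds C, E; F→ACD adds A, D → {A, C, D, E, F}.
{A, C, D}⁺: ACD→EF adds E, F → {A, C, D, E, F}.
Any other superkey contains one of these as a subset, so there are no further candidate keys.

F; ACD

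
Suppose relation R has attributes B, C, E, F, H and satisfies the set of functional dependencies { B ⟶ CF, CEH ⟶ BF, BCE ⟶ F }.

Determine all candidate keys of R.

{B, E, H}; {C, E, H}

Attributes E, H never appear on any right-hand side, so every candidate key must contain {E, H}.
{E, H}⁺ = {E, H}, which is not all of the schema, so we must add further attributes.
{B, E, H}⁺: B→CF adds C, F → {B, C, E, F, H}. Minimal: {E, H}⁺ = {E, H}; {B, H}⁺ = {B, C, F, H}; {B, E}⁺ = {B, C, E, F} — none reach the full schema.
{C, E, H}⁺: CEH→BF adds B, F → {B, C, E, F, H}. Minimal: {E, H}⁺ = {E, H}; {C, H}⁺ = {C, H}; {C, E}⁺ = {C, E} — none reach the full schema.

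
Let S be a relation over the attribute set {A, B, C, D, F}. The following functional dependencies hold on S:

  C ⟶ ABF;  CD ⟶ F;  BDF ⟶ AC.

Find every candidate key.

{C, D}, {B, D, F}

Attribute D never appears on the right-hand side of any dependency, so D must belong to every candidate key.
{D}⁺ = {D}, which is not all of the schema, so we must add further attributes.
{C, D}⁺: C→ABF adds A, B, F → {A, B, C, D, F}. Minimal: {D}⁺ = {D}; {C}⁺ = {A, B, C, F} — none reach the full schema.
{B, D, F}⁺: BDF→AC adds A, C → {A, B, C, D, F}. Minimal: {D, F}⁺ = {D, F}; {B, F}⁺ = {B, F}; {B, D}⁺ = {B, D} — none reach the full schema.
Any other superkey contains one of these as a subset, so there are no further candidate keys.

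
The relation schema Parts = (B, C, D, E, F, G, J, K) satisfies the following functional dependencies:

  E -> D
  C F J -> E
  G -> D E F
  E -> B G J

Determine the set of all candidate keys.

{C, E, K}⁺: E→D adds D; E→BGJ adds B, G, J; G→DEF adds F → {B, C, D, E, F, G, J, K}. Minimal: {E, K}⁺ = {B, D, E, F, G, J, K}; {C, K}⁺ = {C, K}; {C, E}⁺ = {B, C, D, E, F, G, J} — none reach the full schema.
{C, G, K}⁺: G→DEF adds D, E, F; E→BGJ adds B, J → {B, C, D, E, F, G, J, K}. Minimal: {G, K}⁺ = {B, D, E, F, G, J, K}; {C, K}⁺ = {C, K}; {C, G}⁺ = {B, C, D, E, F, G, J} — none reach the full schema.
{C, F, J, K}⁺: CFJ→E adds E; E→BGJ adds B, G; E→D adds D → {B, C, D, E, F, G, J, K}. Minimal: {F, J, K}⁺ = {F, J, K}; {C, J, K}⁺ = {C, J, K}; {C, F, K}⁺ = {C, F, K}; … — none reach the full schema.
Any other superkey contains one of these as a subset, so there are no further candidate keys.

CEK, CGK, CFJK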